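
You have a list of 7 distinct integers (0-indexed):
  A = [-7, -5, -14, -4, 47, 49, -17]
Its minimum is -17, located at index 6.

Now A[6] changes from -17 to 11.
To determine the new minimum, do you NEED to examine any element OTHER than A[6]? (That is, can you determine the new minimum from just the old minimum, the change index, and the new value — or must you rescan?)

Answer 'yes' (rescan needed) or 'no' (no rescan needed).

Old min = -17 at index 6
Change at index 6: -17 -> 11
Index 6 WAS the min and new value 11 > old min -17. Must rescan other elements to find the new min.
Needs rescan: yes

Answer: yes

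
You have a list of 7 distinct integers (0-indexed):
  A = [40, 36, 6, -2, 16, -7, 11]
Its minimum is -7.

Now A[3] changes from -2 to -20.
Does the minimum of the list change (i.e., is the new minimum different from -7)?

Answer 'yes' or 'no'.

Old min = -7
Change: A[3] -2 -> -20
Changed element was NOT the min; min changes only if -20 < -7.
New min = -20; changed? yes

Answer: yes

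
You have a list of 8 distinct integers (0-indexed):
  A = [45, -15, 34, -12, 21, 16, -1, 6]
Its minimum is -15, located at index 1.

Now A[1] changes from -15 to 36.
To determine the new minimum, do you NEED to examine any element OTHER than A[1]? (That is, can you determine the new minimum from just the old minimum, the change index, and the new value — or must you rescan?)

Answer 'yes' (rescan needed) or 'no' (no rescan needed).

Old min = -15 at index 1
Change at index 1: -15 -> 36
Index 1 WAS the min and new value 36 > old min -15. Must rescan other elements to find the new min.
Needs rescan: yes

Answer: yes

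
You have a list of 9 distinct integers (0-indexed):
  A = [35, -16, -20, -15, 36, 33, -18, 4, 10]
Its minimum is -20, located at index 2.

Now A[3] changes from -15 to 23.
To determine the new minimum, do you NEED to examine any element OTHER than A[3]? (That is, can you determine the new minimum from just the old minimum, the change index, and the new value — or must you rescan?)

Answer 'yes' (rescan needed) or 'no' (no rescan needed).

Answer: no

Derivation:
Old min = -20 at index 2
Change at index 3: -15 -> 23
Index 3 was NOT the min. New min = min(-20, 23). No rescan of other elements needed.
Needs rescan: no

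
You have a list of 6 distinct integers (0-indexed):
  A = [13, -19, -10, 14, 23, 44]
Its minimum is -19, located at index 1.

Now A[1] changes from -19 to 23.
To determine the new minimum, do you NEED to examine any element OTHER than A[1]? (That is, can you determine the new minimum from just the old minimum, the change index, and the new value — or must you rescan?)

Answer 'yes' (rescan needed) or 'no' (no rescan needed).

Answer: yes

Derivation:
Old min = -19 at index 1
Change at index 1: -19 -> 23
Index 1 WAS the min and new value 23 > old min -19. Must rescan other elements to find the new min.
Needs rescan: yes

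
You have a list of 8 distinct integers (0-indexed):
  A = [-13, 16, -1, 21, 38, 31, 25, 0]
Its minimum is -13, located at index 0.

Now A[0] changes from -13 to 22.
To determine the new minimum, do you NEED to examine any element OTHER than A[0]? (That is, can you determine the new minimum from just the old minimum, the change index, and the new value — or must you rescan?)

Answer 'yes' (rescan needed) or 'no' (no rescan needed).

Answer: yes

Derivation:
Old min = -13 at index 0
Change at index 0: -13 -> 22
Index 0 WAS the min and new value 22 > old min -13. Must rescan other elements to find the new min.
Needs rescan: yes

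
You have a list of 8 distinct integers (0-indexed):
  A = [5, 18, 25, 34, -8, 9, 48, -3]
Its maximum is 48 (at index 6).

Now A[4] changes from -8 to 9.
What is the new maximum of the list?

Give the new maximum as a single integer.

Answer: 48

Derivation:
Old max = 48 (at index 6)
Change: A[4] -8 -> 9
Changed element was NOT the old max.
  New max = max(old_max, new_val) = max(48, 9) = 48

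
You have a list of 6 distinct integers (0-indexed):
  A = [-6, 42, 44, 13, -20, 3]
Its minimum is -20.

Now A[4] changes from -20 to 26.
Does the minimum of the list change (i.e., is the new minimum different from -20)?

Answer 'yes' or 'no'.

Old min = -20
Change: A[4] -20 -> 26
Changed element was the min; new min must be rechecked.
New min = -6; changed? yes

Answer: yes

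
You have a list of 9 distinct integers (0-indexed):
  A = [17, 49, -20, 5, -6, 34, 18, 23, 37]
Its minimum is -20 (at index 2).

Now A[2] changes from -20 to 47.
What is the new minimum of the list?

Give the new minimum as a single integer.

Answer: -6

Derivation:
Old min = -20 (at index 2)
Change: A[2] -20 -> 47
Changed element WAS the min. Need to check: is 47 still <= all others?
  Min of remaining elements: -6
  New min = min(47, -6) = -6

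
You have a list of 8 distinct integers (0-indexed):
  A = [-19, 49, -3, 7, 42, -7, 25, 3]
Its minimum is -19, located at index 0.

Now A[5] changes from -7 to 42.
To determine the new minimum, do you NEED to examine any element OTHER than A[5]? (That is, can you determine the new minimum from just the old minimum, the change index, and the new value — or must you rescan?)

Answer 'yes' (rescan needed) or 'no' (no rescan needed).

Answer: no

Derivation:
Old min = -19 at index 0
Change at index 5: -7 -> 42
Index 5 was NOT the min. New min = min(-19, 42). No rescan of other elements needed.
Needs rescan: no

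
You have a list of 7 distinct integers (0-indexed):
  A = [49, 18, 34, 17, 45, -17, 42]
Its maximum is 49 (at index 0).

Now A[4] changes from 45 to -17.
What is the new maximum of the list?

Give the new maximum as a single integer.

Answer: 49

Derivation:
Old max = 49 (at index 0)
Change: A[4] 45 -> -17
Changed element was NOT the old max.
  New max = max(old_max, new_val) = max(49, -17) = 49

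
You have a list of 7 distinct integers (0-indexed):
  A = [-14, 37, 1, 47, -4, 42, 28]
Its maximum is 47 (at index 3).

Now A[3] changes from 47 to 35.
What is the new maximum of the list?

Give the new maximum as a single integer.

Old max = 47 (at index 3)
Change: A[3] 47 -> 35
Changed element WAS the max -> may need rescan.
  Max of remaining elements: 42
  New max = max(35, 42) = 42

Answer: 42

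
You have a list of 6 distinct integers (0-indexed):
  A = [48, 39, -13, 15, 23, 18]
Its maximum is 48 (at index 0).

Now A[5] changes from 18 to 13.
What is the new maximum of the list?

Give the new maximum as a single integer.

Old max = 48 (at index 0)
Change: A[5] 18 -> 13
Changed element was NOT the old max.
  New max = max(old_max, new_val) = max(48, 13) = 48

Answer: 48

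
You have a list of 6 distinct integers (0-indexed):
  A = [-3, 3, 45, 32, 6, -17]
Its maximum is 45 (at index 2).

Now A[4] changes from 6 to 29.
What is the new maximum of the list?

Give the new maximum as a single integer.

Answer: 45

Derivation:
Old max = 45 (at index 2)
Change: A[4] 6 -> 29
Changed element was NOT the old max.
  New max = max(old_max, new_val) = max(45, 29) = 45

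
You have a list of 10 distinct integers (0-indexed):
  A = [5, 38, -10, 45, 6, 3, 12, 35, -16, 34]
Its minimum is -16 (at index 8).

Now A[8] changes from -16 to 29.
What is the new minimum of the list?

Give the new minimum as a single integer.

Old min = -16 (at index 8)
Change: A[8] -16 -> 29
Changed element WAS the min. Need to check: is 29 still <= all others?
  Min of remaining elements: -10
  New min = min(29, -10) = -10

Answer: -10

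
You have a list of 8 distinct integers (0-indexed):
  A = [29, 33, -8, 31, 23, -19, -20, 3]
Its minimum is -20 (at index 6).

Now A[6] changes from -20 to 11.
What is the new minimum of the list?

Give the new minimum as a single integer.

Answer: -19

Derivation:
Old min = -20 (at index 6)
Change: A[6] -20 -> 11
Changed element WAS the min. Need to check: is 11 still <= all others?
  Min of remaining elements: -19
  New min = min(11, -19) = -19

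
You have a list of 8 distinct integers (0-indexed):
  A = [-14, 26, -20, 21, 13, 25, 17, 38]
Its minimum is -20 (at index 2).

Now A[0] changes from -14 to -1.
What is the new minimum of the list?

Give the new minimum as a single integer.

Answer: -20

Derivation:
Old min = -20 (at index 2)
Change: A[0] -14 -> -1
Changed element was NOT the old min.
  New min = min(old_min, new_val) = min(-20, -1) = -20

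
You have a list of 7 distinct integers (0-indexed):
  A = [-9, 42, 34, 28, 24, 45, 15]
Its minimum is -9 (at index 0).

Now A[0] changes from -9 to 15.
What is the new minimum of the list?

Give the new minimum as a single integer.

Answer: 15

Derivation:
Old min = -9 (at index 0)
Change: A[0] -9 -> 15
Changed element WAS the min. Need to check: is 15 still <= all others?
  Min of remaining elements: 15
  New min = min(15, 15) = 15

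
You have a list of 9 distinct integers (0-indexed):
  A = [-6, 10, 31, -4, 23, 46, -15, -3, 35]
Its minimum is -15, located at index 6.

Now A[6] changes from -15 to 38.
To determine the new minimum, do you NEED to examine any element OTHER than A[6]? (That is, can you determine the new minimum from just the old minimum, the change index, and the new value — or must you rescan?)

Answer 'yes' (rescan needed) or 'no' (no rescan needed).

Answer: yes

Derivation:
Old min = -15 at index 6
Change at index 6: -15 -> 38
Index 6 WAS the min and new value 38 > old min -15. Must rescan other elements to find the new min.
Needs rescan: yes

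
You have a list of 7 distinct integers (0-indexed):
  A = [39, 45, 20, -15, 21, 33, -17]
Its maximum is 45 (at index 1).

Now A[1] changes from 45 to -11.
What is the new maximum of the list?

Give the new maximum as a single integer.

Old max = 45 (at index 1)
Change: A[1] 45 -> -11
Changed element WAS the max -> may need rescan.
  Max of remaining elements: 39
  New max = max(-11, 39) = 39

Answer: 39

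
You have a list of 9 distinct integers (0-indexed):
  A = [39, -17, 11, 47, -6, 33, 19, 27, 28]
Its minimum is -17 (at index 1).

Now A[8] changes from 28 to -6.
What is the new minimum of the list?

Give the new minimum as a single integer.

Old min = -17 (at index 1)
Change: A[8] 28 -> -6
Changed element was NOT the old min.
  New min = min(old_min, new_val) = min(-17, -6) = -17

Answer: -17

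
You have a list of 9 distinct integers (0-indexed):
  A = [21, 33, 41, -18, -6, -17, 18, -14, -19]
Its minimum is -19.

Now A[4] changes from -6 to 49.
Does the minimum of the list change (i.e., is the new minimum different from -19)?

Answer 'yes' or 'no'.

Old min = -19
Change: A[4] -6 -> 49
Changed element was NOT the min; min changes only if 49 < -19.
New min = -19; changed? no

Answer: no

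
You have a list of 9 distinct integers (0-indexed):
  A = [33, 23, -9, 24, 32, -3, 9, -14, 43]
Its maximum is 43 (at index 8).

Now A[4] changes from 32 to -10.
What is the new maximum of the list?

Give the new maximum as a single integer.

Answer: 43

Derivation:
Old max = 43 (at index 8)
Change: A[4] 32 -> -10
Changed element was NOT the old max.
  New max = max(old_max, new_val) = max(43, -10) = 43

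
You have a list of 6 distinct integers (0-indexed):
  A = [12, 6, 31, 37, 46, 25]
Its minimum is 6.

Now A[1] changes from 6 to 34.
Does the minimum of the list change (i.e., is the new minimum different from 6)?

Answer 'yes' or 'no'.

Old min = 6
Change: A[1] 6 -> 34
Changed element was the min; new min must be rechecked.
New min = 12; changed? yes

Answer: yes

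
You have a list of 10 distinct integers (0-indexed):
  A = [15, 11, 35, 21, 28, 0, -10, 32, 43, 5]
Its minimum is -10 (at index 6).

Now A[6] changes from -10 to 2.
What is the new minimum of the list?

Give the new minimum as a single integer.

Old min = -10 (at index 6)
Change: A[6] -10 -> 2
Changed element WAS the min. Need to check: is 2 still <= all others?
  Min of remaining elements: 0
  New min = min(2, 0) = 0

Answer: 0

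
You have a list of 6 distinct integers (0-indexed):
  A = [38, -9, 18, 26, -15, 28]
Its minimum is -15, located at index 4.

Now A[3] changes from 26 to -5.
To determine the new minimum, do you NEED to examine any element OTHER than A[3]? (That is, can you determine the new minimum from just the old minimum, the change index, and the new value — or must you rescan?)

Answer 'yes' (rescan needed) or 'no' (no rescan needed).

Answer: no

Derivation:
Old min = -15 at index 4
Change at index 3: 26 -> -5
Index 3 was NOT the min. New min = min(-15, -5). No rescan of other elements needed.
Needs rescan: no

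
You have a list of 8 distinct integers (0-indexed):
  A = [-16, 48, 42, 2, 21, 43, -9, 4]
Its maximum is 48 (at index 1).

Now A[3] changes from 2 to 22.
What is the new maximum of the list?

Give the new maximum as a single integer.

Old max = 48 (at index 1)
Change: A[3] 2 -> 22
Changed element was NOT the old max.
  New max = max(old_max, new_val) = max(48, 22) = 48

Answer: 48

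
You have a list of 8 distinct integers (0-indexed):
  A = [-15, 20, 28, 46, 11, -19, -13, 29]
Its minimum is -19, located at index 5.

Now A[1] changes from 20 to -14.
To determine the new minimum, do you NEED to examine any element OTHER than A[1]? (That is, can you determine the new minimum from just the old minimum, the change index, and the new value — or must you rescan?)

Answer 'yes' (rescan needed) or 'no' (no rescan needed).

Old min = -19 at index 5
Change at index 1: 20 -> -14
Index 1 was NOT the min. New min = min(-19, -14). No rescan of other elements needed.
Needs rescan: no

Answer: no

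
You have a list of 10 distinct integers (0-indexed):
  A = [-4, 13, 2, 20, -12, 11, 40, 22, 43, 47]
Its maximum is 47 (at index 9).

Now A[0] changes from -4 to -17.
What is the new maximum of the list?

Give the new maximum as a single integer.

Old max = 47 (at index 9)
Change: A[0] -4 -> -17
Changed element was NOT the old max.
  New max = max(old_max, new_val) = max(47, -17) = 47

Answer: 47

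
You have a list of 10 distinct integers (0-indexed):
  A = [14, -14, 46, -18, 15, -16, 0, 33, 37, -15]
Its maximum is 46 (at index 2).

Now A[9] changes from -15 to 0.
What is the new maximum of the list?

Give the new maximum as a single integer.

Answer: 46

Derivation:
Old max = 46 (at index 2)
Change: A[9] -15 -> 0
Changed element was NOT the old max.
  New max = max(old_max, new_val) = max(46, 0) = 46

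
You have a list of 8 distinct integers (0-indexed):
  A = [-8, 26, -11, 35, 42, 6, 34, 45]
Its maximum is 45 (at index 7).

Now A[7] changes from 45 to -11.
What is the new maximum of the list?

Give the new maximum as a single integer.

Old max = 45 (at index 7)
Change: A[7] 45 -> -11
Changed element WAS the max -> may need rescan.
  Max of remaining elements: 42
  New max = max(-11, 42) = 42

Answer: 42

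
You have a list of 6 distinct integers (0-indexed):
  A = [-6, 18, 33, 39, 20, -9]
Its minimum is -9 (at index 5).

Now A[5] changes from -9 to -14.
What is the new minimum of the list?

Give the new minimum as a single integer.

Answer: -14

Derivation:
Old min = -9 (at index 5)
Change: A[5] -9 -> -14
Changed element WAS the min. Need to check: is -14 still <= all others?
  Min of remaining elements: -6
  New min = min(-14, -6) = -14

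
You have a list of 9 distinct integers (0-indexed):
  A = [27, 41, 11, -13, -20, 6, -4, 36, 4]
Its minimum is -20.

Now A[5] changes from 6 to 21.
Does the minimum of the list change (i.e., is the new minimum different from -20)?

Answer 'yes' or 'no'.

Answer: no

Derivation:
Old min = -20
Change: A[5] 6 -> 21
Changed element was NOT the min; min changes only if 21 < -20.
New min = -20; changed? no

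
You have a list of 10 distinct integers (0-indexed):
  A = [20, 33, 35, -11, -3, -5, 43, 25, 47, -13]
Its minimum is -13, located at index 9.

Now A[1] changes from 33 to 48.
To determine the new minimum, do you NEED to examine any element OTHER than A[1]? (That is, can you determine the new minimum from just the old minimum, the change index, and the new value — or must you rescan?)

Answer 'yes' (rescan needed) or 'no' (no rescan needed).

Old min = -13 at index 9
Change at index 1: 33 -> 48
Index 1 was NOT the min. New min = min(-13, 48). No rescan of other elements needed.
Needs rescan: no

Answer: no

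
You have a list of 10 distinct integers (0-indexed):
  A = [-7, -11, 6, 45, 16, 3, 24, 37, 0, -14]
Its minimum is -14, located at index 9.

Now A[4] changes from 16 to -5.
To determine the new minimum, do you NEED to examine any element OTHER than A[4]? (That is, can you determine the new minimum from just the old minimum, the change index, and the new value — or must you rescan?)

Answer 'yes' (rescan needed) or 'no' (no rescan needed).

Answer: no

Derivation:
Old min = -14 at index 9
Change at index 4: 16 -> -5
Index 4 was NOT the min. New min = min(-14, -5). No rescan of other elements needed.
Needs rescan: no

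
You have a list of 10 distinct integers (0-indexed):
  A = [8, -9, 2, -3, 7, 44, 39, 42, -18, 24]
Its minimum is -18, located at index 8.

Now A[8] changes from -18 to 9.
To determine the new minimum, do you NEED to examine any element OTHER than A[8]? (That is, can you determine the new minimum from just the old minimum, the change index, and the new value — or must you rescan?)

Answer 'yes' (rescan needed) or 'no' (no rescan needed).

Answer: yes

Derivation:
Old min = -18 at index 8
Change at index 8: -18 -> 9
Index 8 WAS the min and new value 9 > old min -18. Must rescan other elements to find the new min.
Needs rescan: yes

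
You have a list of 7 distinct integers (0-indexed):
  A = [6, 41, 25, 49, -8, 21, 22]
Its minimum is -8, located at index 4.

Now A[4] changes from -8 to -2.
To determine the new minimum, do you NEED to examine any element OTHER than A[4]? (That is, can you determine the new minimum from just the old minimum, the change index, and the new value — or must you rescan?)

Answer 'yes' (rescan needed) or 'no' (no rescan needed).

Answer: yes

Derivation:
Old min = -8 at index 4
Change at index 4: -8 -> -2
Index 4 WAS the min and new value -2 > old min -8. Must rescan other elements to find the new min.
Needs rescan: yes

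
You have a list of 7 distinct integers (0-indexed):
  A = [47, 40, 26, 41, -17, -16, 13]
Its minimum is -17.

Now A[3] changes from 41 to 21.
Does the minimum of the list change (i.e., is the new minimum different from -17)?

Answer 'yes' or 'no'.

Answer: no

Derivation:
Old min = -17
Change: A[3] 41 -> 21
Changed element was NOT the min; min changes only if 21 < -17.
New min = -17; changed? no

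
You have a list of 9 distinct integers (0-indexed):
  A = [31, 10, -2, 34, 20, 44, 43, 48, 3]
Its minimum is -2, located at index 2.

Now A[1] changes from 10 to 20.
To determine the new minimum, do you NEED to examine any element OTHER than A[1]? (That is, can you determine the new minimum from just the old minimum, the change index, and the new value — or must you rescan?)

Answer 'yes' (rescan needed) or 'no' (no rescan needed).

Answer: no

Derivation:
Old min = -2 at index 2
Change at index 1: 10 -> 20
Index 1 was NOT the min. New min = min(-2, 20). No rescan of other elements needed.
Needs rescan: no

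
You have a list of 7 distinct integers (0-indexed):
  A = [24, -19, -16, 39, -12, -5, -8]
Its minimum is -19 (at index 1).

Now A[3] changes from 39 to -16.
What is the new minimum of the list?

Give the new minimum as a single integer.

Old min = -19 (at index 1)
Change: A[3] 39 -> -16
Changed element was NOT the old min.
  New min = min(old_min, new_val) = min(-19, -16) = -19

Answer: -19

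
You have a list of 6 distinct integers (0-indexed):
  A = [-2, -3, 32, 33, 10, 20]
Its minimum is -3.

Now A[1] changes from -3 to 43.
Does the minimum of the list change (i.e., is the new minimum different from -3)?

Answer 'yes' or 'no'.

Answer: yes

Derivation:
Old min = -3
Change: A[1] -3 -> 43
Changed element was the min; new min must be rechecked.
New min = -2; changed? yes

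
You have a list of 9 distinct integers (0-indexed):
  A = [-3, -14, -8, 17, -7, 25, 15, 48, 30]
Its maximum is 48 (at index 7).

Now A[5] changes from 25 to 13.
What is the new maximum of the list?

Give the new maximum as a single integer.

Answer: 48

Derivation:
Old max = 48 (at index 7)
Change: A[5] 25 -> 13
Changed element was NOT the old max.
  New max = max(old_max, new_val) = max(48, 13) = 48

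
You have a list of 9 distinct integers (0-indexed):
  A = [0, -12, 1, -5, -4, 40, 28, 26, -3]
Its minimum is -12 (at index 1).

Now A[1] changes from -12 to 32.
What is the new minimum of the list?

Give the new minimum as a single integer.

Old min = -12 (at index 1)
Change: A[1] -12 -> 32
Changed element WAS the min. Need to check: is 32 still <= all others?
  Min of remaining elements: -5
  New min = min(32, -5) = -5

Answer: -5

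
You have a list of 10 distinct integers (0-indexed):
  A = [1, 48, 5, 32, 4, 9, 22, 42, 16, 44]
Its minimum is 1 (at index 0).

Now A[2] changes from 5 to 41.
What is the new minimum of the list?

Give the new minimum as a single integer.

Old min = 1 (at index 0)
Change: A[2] 5 -> 41
Changed element was NOT the old min.
  New min = min(old_min, new_val) = min(1, 41) = 1

Answer: 1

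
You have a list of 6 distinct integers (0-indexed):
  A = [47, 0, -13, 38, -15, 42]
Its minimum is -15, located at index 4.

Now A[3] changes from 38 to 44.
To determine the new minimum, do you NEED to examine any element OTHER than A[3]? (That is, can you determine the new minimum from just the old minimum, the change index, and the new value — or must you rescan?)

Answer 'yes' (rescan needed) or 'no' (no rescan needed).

Answer: no

Derivation:
Old min = -15 at index 4
Change at index 3: 38 -> 44
Index 3 was NOT the min. New min = min(-15, 44). No rescan of other elements needed.
Needs rescan: no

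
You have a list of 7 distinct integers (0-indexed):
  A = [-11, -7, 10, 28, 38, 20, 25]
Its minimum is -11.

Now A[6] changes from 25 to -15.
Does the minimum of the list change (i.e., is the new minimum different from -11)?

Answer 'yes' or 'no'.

Answer: yes

Derivation:
Old min = -11
Change: A[6] 25 -> -15
Changed element was NOT the min; min changes only if -15 < -11.
New min = -15; changed? yes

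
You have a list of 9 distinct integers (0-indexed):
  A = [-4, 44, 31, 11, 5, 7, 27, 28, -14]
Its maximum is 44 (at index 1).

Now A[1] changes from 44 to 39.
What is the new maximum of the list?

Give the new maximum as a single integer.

Old max = 44 (at index 1)
Change: A[1] 44 -> 39
Changed element WAS the max -> may need rescan.
  Max of remaining elements: 31
  New max = max(39, 31) = 39

Answer: 39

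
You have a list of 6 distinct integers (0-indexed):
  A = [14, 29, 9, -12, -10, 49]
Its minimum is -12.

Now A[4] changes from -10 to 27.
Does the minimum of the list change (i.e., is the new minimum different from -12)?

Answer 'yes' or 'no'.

Old min = -12
Change: A[4] -10 -> 27
Changed element was NOT the min; min changes only if 27 < -12.
New min = -12; changed? no

Answer: no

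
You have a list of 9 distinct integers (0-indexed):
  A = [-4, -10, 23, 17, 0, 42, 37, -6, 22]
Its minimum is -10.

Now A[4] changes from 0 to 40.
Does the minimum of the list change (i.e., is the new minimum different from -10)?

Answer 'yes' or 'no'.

Answer: no

Derivation:
Old min = -10
Change: A[4] 0 -> 40
Changed element was NOT the min; min changes only if 40 < -10.
New min = -10; changed? no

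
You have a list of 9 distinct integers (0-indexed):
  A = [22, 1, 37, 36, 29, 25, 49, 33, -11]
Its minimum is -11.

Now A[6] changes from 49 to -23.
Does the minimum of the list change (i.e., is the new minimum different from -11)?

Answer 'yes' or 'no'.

Answer: yes

Derivation:
Old min = -11
Change: A[6] 49 -> -23
Changed element was NOT the min; min changes only if -23 < -11.
New min = -23; changed? yes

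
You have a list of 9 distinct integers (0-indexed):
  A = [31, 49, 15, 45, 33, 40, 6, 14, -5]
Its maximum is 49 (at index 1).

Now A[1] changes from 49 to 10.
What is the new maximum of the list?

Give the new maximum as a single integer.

Answer: 45

Derivation:
Old max = 49 (at index 1)
Change: A[1] 49 -> 10
Changed element WAS the max -> may need rescan.
  Max of remaining elements: 45
  New max = max(10, 45) = 45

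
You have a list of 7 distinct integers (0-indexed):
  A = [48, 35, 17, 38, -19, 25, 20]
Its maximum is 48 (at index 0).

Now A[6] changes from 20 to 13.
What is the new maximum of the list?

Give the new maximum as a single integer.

Answer: 48

Derivation:
Old max = 48 (at index 0)
Change: A[6] 20 -> 13
Changed element was NOT the old max.
  New max = max(old_max, new_val) = max(48, 13) = 48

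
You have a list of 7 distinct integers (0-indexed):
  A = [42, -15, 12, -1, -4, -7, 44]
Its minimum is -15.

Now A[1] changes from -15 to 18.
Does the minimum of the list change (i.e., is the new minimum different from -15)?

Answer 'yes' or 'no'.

Answer: yes

Derivation:
Old min = -15
Change: A[1] -15 -> 18
Changed element was the min; new min must be rechecked.
New min = -7; changed? yes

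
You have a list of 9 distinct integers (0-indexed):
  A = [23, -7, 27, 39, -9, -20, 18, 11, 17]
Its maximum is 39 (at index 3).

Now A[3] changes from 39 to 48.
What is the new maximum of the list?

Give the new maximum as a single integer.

Old max = 39 (at index 3)
Change: A[3] 39 -> 48
Changed element WAS the max -> may need rescan.
  Max of remaining elements: 27
  New max = max(48, 27) = 48

Answer: 48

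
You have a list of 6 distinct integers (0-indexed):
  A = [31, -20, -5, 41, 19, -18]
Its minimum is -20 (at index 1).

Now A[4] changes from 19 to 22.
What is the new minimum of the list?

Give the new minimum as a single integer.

Answer: -20

Derivation:
Old min = -20 (at index 1)
Change: A[4] 19 -> 22
Changed element was NOT the old min.
  New min = min(old_min, new_val) = min(-20, 22) = -20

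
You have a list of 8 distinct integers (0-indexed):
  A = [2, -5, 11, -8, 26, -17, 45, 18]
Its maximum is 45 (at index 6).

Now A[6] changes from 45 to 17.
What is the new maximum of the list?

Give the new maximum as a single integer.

Answer: 26

Derivation:
Old max = 45 (at index 6)
Change: A[6] 45 -> 17
Changed element WAS the max -> may need rescan.
  Max of remaining elements: 26
  New max = max(17, 26) = 26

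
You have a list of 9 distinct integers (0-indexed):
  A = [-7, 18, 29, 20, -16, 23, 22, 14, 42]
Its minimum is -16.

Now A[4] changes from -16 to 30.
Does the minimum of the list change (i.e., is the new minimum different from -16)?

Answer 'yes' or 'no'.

Old min = -16
Change: A[4] -16 -> 30
Changed element was the min; new min must be rechecked.
New min = -7; changed? yes

Answer: yes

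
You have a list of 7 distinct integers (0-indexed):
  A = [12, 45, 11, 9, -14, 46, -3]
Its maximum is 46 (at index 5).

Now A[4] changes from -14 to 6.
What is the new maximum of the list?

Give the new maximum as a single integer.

Old max = 46 (at index 5)
Change: A[4] -14 -> 6
Changed element was NOT the old max.
  New max = max(old_max, new_val) = max(46, 6) = 46

Answer: 46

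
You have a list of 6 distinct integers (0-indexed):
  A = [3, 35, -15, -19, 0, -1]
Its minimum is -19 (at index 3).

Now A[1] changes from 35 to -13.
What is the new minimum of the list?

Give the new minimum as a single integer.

Answer: -19

Derivation:
Old min = -19 (at index 3)
Change: A[1] 35 -> -13
Changed element was NOT the old min.
  New min = min(old_min, new_val) = min(-19, -13) = -19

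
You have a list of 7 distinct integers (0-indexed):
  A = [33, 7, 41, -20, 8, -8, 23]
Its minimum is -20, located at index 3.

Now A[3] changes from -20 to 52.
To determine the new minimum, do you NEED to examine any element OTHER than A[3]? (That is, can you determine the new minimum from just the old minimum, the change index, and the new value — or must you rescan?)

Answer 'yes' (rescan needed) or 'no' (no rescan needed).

Answer: yes

Derivation:
Old min = -20 at index 3
Change at index 3: -20 -> 52
Index 3 WAS the min and new value 52 > old min -20. Must rescan other elements to find the new min.
Needs rescan: yes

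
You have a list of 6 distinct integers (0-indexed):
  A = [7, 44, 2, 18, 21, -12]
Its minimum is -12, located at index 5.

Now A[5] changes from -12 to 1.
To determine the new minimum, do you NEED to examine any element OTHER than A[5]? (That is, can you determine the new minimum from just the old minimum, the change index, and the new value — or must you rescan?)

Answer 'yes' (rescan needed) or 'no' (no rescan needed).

Old min = -12 at index 5
Change at index 5: -12 -> 1
Index 5 WAS the min and new value 1 > old min -12. Must rescan other elements to find the new min.
Needs rescan: yes

Answer: yes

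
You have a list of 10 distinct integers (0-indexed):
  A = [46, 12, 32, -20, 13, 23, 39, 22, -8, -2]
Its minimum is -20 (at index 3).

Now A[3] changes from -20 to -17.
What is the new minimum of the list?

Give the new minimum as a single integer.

Old min = -20 (at index 3)
Change: A[3] -20 -> -17
Changed element WAS the min. Need to check: is -17 still <= all others?
  Min of remaining elements: -8
  New min = min(-17, -8) = -17

Answer: -17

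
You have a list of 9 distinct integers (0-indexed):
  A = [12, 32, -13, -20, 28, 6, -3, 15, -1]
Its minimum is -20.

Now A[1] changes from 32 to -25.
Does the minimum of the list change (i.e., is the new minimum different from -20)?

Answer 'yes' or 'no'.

Old min = -20
Change: A[1] 32 -> -25
Changed element was NOT the min; min changes only if -25 < -20.
New min = -25; changed? yes

Answer: yes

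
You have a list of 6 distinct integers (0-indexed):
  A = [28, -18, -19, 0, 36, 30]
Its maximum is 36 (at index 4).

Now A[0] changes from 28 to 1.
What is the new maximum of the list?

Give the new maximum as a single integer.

Old max = 36 (at index 4)
Change: A[0] 28 -> 1
Changed element was NOT the old max.
  New max = max(old_max, new_val) = max(36, 1) = 36

Answer: 36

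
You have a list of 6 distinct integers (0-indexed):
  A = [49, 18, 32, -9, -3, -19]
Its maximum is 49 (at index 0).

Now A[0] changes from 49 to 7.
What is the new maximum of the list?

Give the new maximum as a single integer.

Old max = 49 (at index 0)
Change: A[0] 49 -> 7
Changed element WAS the max -> may need rescan.
  Max of remaining elements: 32
  New max = max(7, 32) = 32

Answer: 32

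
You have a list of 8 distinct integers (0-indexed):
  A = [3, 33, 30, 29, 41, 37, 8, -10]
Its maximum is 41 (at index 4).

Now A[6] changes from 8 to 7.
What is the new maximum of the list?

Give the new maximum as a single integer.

Old max = 41 (at index 4)
Change: A[6] 8 -> 7
Changed element was NOT the old max.
  New max = max(old_max, new_val) = max(41, 7) = 41

Answer: 41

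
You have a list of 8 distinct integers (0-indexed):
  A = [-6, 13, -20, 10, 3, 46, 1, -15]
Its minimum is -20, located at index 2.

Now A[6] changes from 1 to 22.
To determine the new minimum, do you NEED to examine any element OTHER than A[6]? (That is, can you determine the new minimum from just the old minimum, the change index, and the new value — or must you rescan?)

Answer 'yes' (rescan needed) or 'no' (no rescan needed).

Answer: no

Derivation:
Old min = -20 at index 2
Change at index 6: 1 -> 22
Index 6 was NOT the min. New min = min(-20, 22). No rescan of other elements needed.
Needs rescan: no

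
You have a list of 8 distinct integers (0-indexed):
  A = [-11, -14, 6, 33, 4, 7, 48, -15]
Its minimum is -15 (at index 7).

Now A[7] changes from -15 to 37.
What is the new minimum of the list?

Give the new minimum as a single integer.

Answer: -14

Derivation:
Old min = -15 (at index 7)
Change: A[7] -15 -> 37
Changed element WAS the min. Need to check: is 37 still <= all others?
  Min of remaining elements: -14
  New min = min(37, -14) = -14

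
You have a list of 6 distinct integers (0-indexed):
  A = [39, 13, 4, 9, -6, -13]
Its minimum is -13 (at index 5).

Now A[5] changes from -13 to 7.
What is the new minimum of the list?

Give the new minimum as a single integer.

Old min = -13 (at index 5)
Change: A[5] -13 -> 7
Changed element WAS the min. Need to check: is 7 still <= all others?
  Min of remaining elements: -6
  New min = min(7, -6) = -6

Answer: -6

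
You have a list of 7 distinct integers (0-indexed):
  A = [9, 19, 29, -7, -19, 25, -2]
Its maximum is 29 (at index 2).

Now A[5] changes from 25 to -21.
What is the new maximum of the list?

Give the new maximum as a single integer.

Answer: 29

Derivation:
Old max = 29 (at index 2)
Change: A[5] 25 -> -21
Changed element was NOT the old max.
  New max = max(old_max, new_val) = max(29, -21) = 29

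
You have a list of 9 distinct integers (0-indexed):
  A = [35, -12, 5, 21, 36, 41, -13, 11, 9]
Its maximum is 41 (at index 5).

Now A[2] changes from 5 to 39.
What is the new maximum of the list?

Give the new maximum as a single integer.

Old max = 41 (at index 5)
Change: A[2] 5 -> 39
Changed element was NOT the old max.
  New max = max(old_max, new_val) = max(41, 39) = 41

Answer: 41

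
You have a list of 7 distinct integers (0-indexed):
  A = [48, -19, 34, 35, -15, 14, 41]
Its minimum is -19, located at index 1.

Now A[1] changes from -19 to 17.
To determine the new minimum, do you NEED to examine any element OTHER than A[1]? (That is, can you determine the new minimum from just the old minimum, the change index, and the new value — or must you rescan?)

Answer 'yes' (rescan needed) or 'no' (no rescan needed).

Old min = -19 at index 1
Change at index 1: -19 -> 17
Index 1 WAS the min and new value 17 > old min -19. Must rescan other elements to find the new min.
Needs rescan: yes

Answer: yes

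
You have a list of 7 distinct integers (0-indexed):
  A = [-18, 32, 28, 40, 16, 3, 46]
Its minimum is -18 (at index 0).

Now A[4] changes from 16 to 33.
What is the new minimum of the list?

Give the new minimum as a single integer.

Old min = -18 (at index 0)
Change: A[4] 16 -> 33
Changed element was NOT the old min.
  New min = min(old_min, new_val) = min(-18, 33) = -18

Answer: -18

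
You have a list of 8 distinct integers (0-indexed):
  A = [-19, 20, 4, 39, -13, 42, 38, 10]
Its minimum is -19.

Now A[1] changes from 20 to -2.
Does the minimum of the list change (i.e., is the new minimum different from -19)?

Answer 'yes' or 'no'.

Answer: no

Derivation:
Old min = -19
Change: A[1] 20 -> -2
Changed element was NOT the min; min changes only if -2 < -19.
New min = -19; changed? no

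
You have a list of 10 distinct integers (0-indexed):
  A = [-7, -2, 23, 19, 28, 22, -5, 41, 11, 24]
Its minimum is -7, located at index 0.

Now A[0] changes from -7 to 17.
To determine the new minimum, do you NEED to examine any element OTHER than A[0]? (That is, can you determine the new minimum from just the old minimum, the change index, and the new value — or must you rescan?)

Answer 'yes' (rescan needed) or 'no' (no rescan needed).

Old min = -7 at index 0
Change at index 0: -7 -> 17
Index 0 WAS the min and new value 17 > old min -7. Must rescan other elements to find the new min.
Needs rescan: yes

Answer: yes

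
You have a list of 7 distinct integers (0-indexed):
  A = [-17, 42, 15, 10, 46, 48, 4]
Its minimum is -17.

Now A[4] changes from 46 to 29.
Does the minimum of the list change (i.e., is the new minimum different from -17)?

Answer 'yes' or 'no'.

Old min = -17
Change: A[4] 46 -> 29
Changed element was NOT the min; min changes only if 29 < -17.
New min = -17; changed? no

Answer: no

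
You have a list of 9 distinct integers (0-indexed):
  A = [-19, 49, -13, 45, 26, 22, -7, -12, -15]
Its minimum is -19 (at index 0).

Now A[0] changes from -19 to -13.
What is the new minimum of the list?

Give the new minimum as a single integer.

Answer: -15

Derivation:
Old min = -19 (at index 0)
Change: A[0] -19 -> -13
Changed element WAS the min. Need to check: is -13 still <= all others?
  Min of remaining elements: -15
  New min = min(-13, -15) = -15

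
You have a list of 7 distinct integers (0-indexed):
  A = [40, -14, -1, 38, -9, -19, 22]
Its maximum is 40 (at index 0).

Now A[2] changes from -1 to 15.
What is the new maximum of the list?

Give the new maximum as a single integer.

Old max = 40 (at index 0)
Change: A[2] -1 -> 15
Changed element was NOT the old max.
  New max = max(old_max, new_val) = max(40, 15) = 40

Answer: 40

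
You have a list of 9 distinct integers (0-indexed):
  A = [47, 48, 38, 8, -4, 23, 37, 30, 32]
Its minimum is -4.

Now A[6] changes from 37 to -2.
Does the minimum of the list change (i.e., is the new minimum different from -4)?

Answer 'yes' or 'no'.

Old min = -4
Change: A[6] 37 -> -2
Changed element was NOT the min; min changes only if -2 < -4.
New min = -4; changed? no

Answer: no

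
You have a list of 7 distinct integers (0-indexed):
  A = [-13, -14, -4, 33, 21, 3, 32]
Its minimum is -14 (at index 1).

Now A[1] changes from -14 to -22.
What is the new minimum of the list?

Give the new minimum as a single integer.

Answer: -22

Derivation:
Old min = -14 (at index 1)
Change: A[1] -14 -> -22
Changed element WAS the min. Need to check: is -22 still <= all others?
  Min of remaining elements: -13
  New min = min(-22, -13) = -22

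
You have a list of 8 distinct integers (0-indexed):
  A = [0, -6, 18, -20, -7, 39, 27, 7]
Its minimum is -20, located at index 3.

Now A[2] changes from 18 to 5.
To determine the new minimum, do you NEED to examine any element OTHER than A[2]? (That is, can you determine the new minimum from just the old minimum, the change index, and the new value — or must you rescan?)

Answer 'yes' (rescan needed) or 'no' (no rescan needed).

Answer: no

Derivation:
Old min = -20 at index 3
Change at index 2: 18 -> 5
Index 2 was NOT the min. New min = min(-20, 5). No rescan of other elements needed.
Needs rescan: no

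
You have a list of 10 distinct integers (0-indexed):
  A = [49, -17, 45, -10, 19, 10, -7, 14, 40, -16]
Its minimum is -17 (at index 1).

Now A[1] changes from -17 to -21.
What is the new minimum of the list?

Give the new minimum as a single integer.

Answer: -21

Derivation:
Old min = -17 (at index 1)
Change: A[1] -17 -> -21
Changed element WAS the min. Need to check: is -21 still <= all others?
  Min of remaining elements: -16
  New min = min(-21, -16) = -21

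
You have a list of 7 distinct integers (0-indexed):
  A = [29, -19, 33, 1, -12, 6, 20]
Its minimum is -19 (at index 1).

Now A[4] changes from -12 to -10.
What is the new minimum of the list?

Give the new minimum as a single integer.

Answer: -19

Derivation:
Old min = -19 (at index 1)
Change: A[4] -12 -> -10
Changed element was NOT the old min.
  New min = min(old_min, new_val) = min(-19, -10) = -19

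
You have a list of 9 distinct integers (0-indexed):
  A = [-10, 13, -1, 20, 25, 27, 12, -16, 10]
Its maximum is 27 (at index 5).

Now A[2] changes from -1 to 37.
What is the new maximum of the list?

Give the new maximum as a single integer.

Old max = 27 (at index 5)
Change: A[2] -1 -> 37
Changed element was NOT the old max.
  New max = max(old_max, new_val) = max(27, 37) = 37

Answer: 37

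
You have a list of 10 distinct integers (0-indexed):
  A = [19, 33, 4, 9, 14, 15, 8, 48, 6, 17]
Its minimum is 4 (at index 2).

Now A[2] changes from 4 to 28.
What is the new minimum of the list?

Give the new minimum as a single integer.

Old min = 4 (at index 2)
Change: A[2] 4 -> 28
Changed element WAS the min. Need to check: is 28 still <= all others?
  Min of remaining elements: 6
  New min = min(28, 6) = 6

Answer: 6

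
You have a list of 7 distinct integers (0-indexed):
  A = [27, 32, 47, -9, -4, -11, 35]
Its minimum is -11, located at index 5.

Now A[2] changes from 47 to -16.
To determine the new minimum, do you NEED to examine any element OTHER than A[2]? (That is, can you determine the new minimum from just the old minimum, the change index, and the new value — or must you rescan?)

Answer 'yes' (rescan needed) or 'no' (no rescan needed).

Old min = -11 at index 5
Change at index 2: 47 -> -16
Index 2 was NOT the min. New min = min(-11, -16). No rescan of other elements needed.
Needs rescan: no

Answer: no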